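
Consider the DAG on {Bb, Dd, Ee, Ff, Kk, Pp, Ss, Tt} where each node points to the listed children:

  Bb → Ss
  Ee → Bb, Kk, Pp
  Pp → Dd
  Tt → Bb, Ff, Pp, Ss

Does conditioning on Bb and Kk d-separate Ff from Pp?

No — Ff and Pp are not d-separated given {Bb, Kk}.

We examine all 3 paths between Ff and Pp:
Path 1: Ff ← Tt → Pp
  Tt is a fork and Tt is not conditioned on — no node blocks this path, so it is active.
Path 2: Ff ← Tt → Ss ← Bb ← Ee → Pp
  Ss is a collider here and neither Ss nor any of its descendants is conditioned on, so the collider stays closed — the path is blocked at Ss.
Path 3: Ff ← Tt → Bb ← Ee → Pp
  Tt is a fork and Tt is not conditioned on; Bb is a collider and Bb is conditioned on, which opens it; Ee is a fork and Ee is not conditioned on — no node blocks this path, so it is active.
Because an active path exists, Ff and Pp are not d-separated.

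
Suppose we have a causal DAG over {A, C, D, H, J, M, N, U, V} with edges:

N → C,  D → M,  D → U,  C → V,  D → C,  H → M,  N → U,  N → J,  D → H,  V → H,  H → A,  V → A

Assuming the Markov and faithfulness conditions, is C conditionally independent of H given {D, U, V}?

Yes

Enumerating the 6 paths from C to H and testing each for blocking by {D, U, V}:
  1. C → V → H — V:chain[blocks] ⇒ blocked
  2. C → V → A ← H — V:chain[blocks]; A:collider[blocks] ⇒ blocked
  3. C ← N → U ← D → M ← H — N:fork[open]; U:collider[open]; D:fork[blocks]; M:collider[blocks] ⇒ blocked
  4. C ← N → U ← D → H — N:fork[open]; U:collider[open]; D:fork[blocks] ⇒ blocked
  5. C ← D → M ← H — D:fork[blocks]; M:collider[blocks] ⇒ blocked
  6. C ← D → H — D:fork[blocks] ⇒ blocked
Since every path is blocked, d-separation holds.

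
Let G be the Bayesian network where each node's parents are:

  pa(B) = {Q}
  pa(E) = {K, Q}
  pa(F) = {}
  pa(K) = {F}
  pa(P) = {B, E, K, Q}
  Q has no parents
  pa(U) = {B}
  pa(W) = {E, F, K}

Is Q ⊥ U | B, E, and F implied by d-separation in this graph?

Yes

We examine all 6 paths between Q and U:
Path 1: Q → E → P ← B → U
  E is a chain here and E is conditioned on, so the path is blocked at E.
Path 2: Q → E → W ← F → K → P ← B → U
  E is a chain here and E is conditioned on, so the path is blocked at E.
Path 3: Q → E → W ← K → P ← B → U
  E is a chain here and E is conditioned on, so the path is blocked at E.
Path 4: Q → E ← K → P ← B → U
  P is a collider here and neither P nor any of its descendants is conditioned on, so the collider stays closed — the path is blocked at P.
Path 5: Q → P ← B → U
  P is a collider here and neither P nor any of its descendants is conditioned on, so the collider stays closed — the path is blocked at P.
Path 6: Q → B → U
  B is a chain here and B is conditioned on, so the path is blocked at B.
Every path is blocked, so Q and U are d-separated given {B, E, F}.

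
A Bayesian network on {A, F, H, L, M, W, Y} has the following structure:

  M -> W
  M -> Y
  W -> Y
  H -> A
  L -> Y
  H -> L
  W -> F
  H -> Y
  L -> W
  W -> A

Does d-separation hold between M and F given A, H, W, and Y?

Yes

Enumerating the 6 paths from M to F and testing each for blocking by {A, H, W, Y}:
Path 1: M → W → F
  W is a chain here and W is conditioned on, so the path is blocked at W.
Path 2: M → Y ← W → F
  W is a fork here and W is conditioned on, so the path is blocked at W.
Path 3: M → Y ← L → W → F
  W is a chain here and W is conditioned on, so the path is blocked at W.
Path 4: M → Y ← L ← H → A ← W → F
  H is a fork here and H is conditioned on, so the path is blocked at H.
Path 5: M → Y ← H → A ← W → F
  H is a fork here and H is conditioned on, so the path is blocked at H.
Path 6: M → Y ← H → L → W → F
  H is a fork here and H is conditioned on, so the path is blocked at H.
Every path is blocked, so M and F are d-separated given {A, H, W, Y}.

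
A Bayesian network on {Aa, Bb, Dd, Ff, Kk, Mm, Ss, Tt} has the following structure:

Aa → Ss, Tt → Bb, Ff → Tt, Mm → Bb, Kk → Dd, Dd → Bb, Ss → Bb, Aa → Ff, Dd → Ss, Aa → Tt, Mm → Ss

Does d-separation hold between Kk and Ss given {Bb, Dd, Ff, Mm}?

Yes

We examine all 5 paths between Kk and Ss:
Path 1: Kk → Dd → Bb ← Tt ← Ff ← Aa → Ss
  Dd is a chain here and Dd is conditioned on, so the path is blocked at Dd.
Path 2: Kk → Dd → Bb ← Tt ← Aa → Ss
  Dd is a chain here and Dd is conditioned on, so the path is blocked at Dd.
Path 3: Kk → Dd → Bb ← Ss
  Dd is a chain here and Dd is conditioned on, so the path is blocked at Dd.
Path 4: Kk → Dd → Bb ← Mm → Ss
  Dd is a chain here and Dd is conditioned on, so the path is blocked at Dd.
Path 5: Kk → Dd → Ss
  Dd is a chain here and Dd is conditioned on, so the path is blocked at Dd.
All paths are blocked; Kk ⊥ Ss | {Bb, Dd, Ff, Mm} holds.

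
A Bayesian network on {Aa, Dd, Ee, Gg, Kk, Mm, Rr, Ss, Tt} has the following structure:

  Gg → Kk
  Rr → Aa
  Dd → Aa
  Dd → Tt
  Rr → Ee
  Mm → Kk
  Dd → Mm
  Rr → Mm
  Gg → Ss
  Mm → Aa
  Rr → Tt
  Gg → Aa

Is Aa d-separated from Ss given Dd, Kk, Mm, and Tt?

No

6 paths connect Aa and Ss; each must be blocked for d-separation to hold:
Path 1: Aa ← Dd → Tt ← Rr → Mm → Kk ← Gg → Ss
  Dd is a fork here and Dd is conditioned on, so the path is blocked at Dd.
Path 2: Aa ← Dd → Mm → Kk ← Gg → Ss
  Dd is a fork here and Dd is conditioned on, so the path is blocked at Dd.
Path 3: Aa ← Gg → Ss
  Gg is a fork and Gg is not conditioned on — no node blocks this path, so it is active.
Path 4: Aa ← Mm → Kk ← Gg → Ss
  Mm is a fork here and Mm is conditioned on, so the path is blocked at Mm.
Path 5: Aa ← Rr → Tt ← Dd → Mm → Kk ← Gg → Ss
  Dd is a fork here and Dd is conditioned on, so the path is blocked at Dd.
Path 6: Aa ← Rr → Mm → Kk ← Gg → Ss
  Mm is a chain here and Mm is conditioned on, so the path is blocked at Mm.
At least one path is unblocked, so d-separation fails.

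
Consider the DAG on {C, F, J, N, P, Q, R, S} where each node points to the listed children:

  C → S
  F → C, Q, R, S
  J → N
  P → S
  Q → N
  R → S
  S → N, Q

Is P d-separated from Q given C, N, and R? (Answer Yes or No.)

There are 5 undirected paths between P and Q; checking each against the conditioning set {C, N, R}:
Path 1: P → S → N ← Q
  S is a chain and S is not conditioned on; N is a collider and N is conditioned on, which opens it — no node blocks this path, so it is active.
Path 2: P → S → Q
  S is a chain and S is not conditioned on — no node blocks this path, so it is active.
Path 3: P → S ← F → Q
  S is a collider and its descendant N is conditioned on, which opens it; F is a fork and F is not conditioned on — no node blocks this path, so it is active.
Path 4: P → S ← R ← F → Q
  R is a chain here and R is conditioned on, so the path is blocked at R.
Path 5: P → S ← C ← F → Q
  C is a chain here and C is conditioned on, so the path is blocked at C.
Since the path P → S → N ← Q is active, P and Q are not d-separated given {C, N, R}.

No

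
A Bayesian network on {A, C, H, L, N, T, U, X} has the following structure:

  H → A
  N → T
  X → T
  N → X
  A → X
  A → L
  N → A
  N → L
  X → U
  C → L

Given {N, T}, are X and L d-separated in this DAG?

6 paths connect X and L; each must be blocked for d-separation to hold:
Path 1: X ← N → L
  N is a fork here and N is conditioned on, so the path is blocked at N.
Path 2: X ← N → A → L
  N is a fork here and N is conditioned on, so the path is blocked at N.
Path 3: X → T ← N → L
  N is a fork here and N is conditioned on, so the path is blocked at N.
Path 4: X → T ← N → A → L
  N is a fork here and N is conditioned on, so the path is blocked at N.
Path 5: X ← A ← N → L
  N is a fork here and N is conditioned on, so the path is blocked at N.
Path 6: X ← A → L
  A is a fork and A is not conditioned on — no node blocks this path, so it is active.
Since the path X ← A → L is active, X and L are not d-separated given {N, T}.

No — X and L are not d-separated given {N, T}.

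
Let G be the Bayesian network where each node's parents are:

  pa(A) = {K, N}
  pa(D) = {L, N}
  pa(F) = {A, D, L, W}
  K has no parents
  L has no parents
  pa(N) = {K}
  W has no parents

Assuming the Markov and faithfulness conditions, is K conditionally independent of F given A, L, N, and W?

There are 6 undirected paths between K and F; checking each against the conditioning set {A, L, N, W}:
  1. K → A ← N → D → F — A:collider[open]; N:fork[blocks]; D:chain[open] ⇒ blocked
  2. K → A ← N → D ← L → F — A:collider[open]; N:fork[blocks]; D:collider[blocks]; L:fork[blocks] ⇒ blocked
  3. K → A → F — A:chain[blocks] ⇒ blocked
  4. K → N → A → F — N:chain[blocks]; A:chain[blocks] ⇒ blocked
  5. K → N → D → F — N:chain[blocks]; D:chain[open] ⇒ blocked
  6. K → N → D ← L → F — N:chain[blocks]; D:collider[blocks]; L:fork[blocks] ⇒ blocked
All paths are blocked; K ⊥ F | {A, L, N, W} holds.

Yes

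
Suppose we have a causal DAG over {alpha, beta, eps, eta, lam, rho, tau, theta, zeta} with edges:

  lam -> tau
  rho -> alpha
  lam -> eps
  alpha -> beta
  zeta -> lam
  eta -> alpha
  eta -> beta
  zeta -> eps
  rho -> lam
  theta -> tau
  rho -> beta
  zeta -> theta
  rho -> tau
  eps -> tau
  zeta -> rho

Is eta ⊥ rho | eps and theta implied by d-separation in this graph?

Yes — eta and rho are d-separated given {eps, theta}.

We examine all 4 paths between eta and rho:
Path 1: eta → alpha ← rho
  alpha is a collider here and neither alpha nor any of its descendants is conditioned on, so the collider stays closed — the path is blocked at alpha.
Path 2: eta → alpha → beta ← rho
  beta is a collider here and neither beta nor any of its descendants is conditioned on, so the collider stays closed — the path is blocked at beta.
Path 3: eta → beta ← rho
  beta is a collider here and neither beta nor any of its descendants is conditioned on, so the collider stays closed — the path is blocked at beta.
Path 4: eta → beta ← alpha ← rho
  beta is a collider here and neither beta nor any of its descendants is conditioned on, so the collider stays closed — the path is blocked at beta.
Every path is blocked, so eta and rho are d-separated given {eps, theta}.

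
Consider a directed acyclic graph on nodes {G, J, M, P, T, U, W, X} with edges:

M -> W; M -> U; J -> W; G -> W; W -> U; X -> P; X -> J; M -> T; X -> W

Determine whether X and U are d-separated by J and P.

No

4 paths connect X and U; each must be blocked for d-separation to hold:
Path 1: X → J → W ← M → U
  J is a chain here and J is conditioned on, so the path is blocked at J.
Path 2: X → J → W → U
  J is a chain here and J is conditioned on, so the path is blocked at J.
Path 3: X → W ← M → U
  W is a collider here and neither W nor any of its descendants is conditioned on, so the collider stays closed — the path is blocked at W.
Path 4: X → W → U
  W is a chain and W is not conditioned on — no node blocks this path, so it is active.
Because an active path exists, X and U are not d-separated.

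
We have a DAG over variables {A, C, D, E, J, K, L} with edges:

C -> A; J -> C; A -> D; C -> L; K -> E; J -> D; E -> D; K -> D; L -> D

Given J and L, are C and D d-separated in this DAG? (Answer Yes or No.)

No

There are 3 undirected paths between C and D; checking each against the conditioning set {J, L}:
Path 1: C → L → D
  L is a chain here and L is conditioned on, so the path is blocked at L.
Path 2: C ← J → D
  J is a fork here and J is conditioned on, so the path is blocked at J.
Path 3: C → A → D
  A is a chain and A is not conditioned on — no node blocks this path, so it is active.
Because an active path exists, C and D are not d-separated.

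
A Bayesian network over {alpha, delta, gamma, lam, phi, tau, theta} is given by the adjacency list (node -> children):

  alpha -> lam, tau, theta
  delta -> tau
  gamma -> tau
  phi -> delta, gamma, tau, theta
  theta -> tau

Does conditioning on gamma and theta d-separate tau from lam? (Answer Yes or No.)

We examine all 5 paths between tau and lam:
Path 1: tau ← theta ← alpha → lam
  theta is a chain here and theta is conditioned on, so the path is blocked at theta.
Path 2: tau ← delta ← phi → theta ← alpha → lam
  delta is a chain and delta is not conditioned on; phi is a fork and phi is not conditioned on; theta is a collider and theta is conditioned on, which opens it; alpha is a fork and alpha is not conditioned on — no node blocks this path, so it is active.
Path 3: tau ← gamma ← phi → theta ← alpha → lam
  gamma is a chain here and gamma is conditioned on, so the path is blocked at gamma.
Path 4: tau ← alpha → lam
  alpha is a fork and alpha is not conditioned on — no node blocks this path, so it is active.
Path 5: tau ← phi → theta ← alpha → lam
  phi is a fork and phi is not conditioned on; theta is a collider and theta is conditioned on, which opens it; alpha is a fork and alpha is not conditioned on — no node blocks this path, so it is active.
Since the path tau ← delta ← phi → theta ← alpha → lam is active, tau and lam are not d-separated given {gamma, theta}.

No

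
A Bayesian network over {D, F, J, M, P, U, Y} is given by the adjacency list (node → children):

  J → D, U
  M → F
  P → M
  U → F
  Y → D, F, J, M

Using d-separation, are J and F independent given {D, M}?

No

Enumerating the 5 paths from J to F and testing each for blocking by {D, M}:
Path 1: J → U → F
  U is a chain and U is not conditioned on — no node blocks this path, so it is active.
Path 2: J → D ← Y → F
  D is a collider and D is conditioned on, which opens it; Y is a fork and Y is not conditioned on — no node blocks this path, so it is active.
Path 3: J → D ← Y → M → F
  M is a chain here and M is conditioned on, so the path is blocked at M.
Path 4: J ← Y → F
  Y is a fork and Y is not conditioned on — no node blocks this path, so it is active.
Path 5: J ← Y → M → F
  M is a chain here and M is conditioned on, so the path is blocked at M.
Since the path J → U → F is active, J and F are not d-separated given {D, M}.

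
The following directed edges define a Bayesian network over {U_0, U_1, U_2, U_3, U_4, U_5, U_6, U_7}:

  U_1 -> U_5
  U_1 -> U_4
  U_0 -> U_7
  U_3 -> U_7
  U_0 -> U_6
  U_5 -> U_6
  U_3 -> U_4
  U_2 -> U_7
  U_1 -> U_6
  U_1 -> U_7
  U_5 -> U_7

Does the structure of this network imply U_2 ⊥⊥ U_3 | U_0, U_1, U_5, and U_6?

6 paths connect U_2 and U_3; each must be blocked for d-separation to hold:
Path 1: U_2 → U_7 ← U_1 → U_4 ← U_3
  U_7 is a collider here and neither U_7 nor any of its descendants is conditioned on, so the collider stays closed — the path is blocked at U_7.
Path 2: U_2 → U_7 ← U_5 → U_6 ← U_1 → U_4 ← U_3
  U_7 is a collider here and neither U_7 nor any of its descendants is conditioned on, so the collider stays closed — the path is blocked at U_7.
Path 3: U_2 → U_7 ← U_5 ← U_1 → U_4 ← U_3
  U_7 is a collider here and neither U_7 nor any of its descendants is conditioned on, so the collider stays closed — the path is blocked at U_7.
Path 4: U_2 → U_7 ← U_3
  U_7 is a collider here and neither U_7 nor any of its descendants is conditioned on, so the collider stays closed — the path is blocked at U_7.
Path 5: U_2 → U_7 ← U_0 → U_6 ← U_1 → U_4 ← U_3
  U_7 is a collider here and neither U_7 nor any of its descendants is conditioned on, so the collider stays closed — the path is blocked at U_7.
Path 6: U_2 → U_7 ← U_0 → U_6 ← U_5 ← U_1 → U_4 ← U_3
  U_7 is a collider here and neither U_7 nor any of its descendants is conditioned on, so the collider stays closed — the path is blocked at U_7.
Since every path is blocked, d-separation holds.

Yes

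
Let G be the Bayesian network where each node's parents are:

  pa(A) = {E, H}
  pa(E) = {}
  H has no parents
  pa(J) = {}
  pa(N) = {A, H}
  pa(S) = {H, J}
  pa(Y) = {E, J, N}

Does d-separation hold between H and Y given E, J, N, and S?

Yes

We examine all 5 paths between H and Y:
Path 1: H → A → N → Y
  N is a chain here and N is conditioned on, so the path is blocked at N.
Path 2: H → A ← E → Y
  E is a fork here and E is conditioned on, so the path is blocked at E.
Path 3: H → S ← J → Y
  J is a fork here and J is conditioned on, so the path is blocked at J.
Path 4: H → N ← A ← E → Y
  E is a fork here and E is conditioned on, so the path is blocked at E.
Path 5: H → N → Y
  N is a chain here and N is conditioned on, so the path is blocked at N.
All paths are blocked; H ⊥ Y | {E, J, N, S} holds.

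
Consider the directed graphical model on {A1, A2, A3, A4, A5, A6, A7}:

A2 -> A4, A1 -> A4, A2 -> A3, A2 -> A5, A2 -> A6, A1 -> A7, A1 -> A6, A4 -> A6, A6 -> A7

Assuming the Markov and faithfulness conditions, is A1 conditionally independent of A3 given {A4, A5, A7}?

There are 6 undirected paths between A1 and A3; checking each against the conditioning set {A4, A5, A7}:
Path 1: A1 → A7 ← A6 ← A2 → A3
  A7 is a collider and A7 is conditioned on, which opens it; A6 is a chain and A6 is not conditioned on; A2 is a fork and A2 is not conditioned on — no node blocks this path, so it is active.
Path 2: A1 → A7 ← A6 ← A4 ← A2 → A3
  A4 is a chain here and A4 is conditioned on, so the path is blocked at A4.
Path 3: A1 → A6 ← A2 → A3
  A6 is a collider and its descendant A7 is conditioned on, which opens it; A2 is a fork and A2 is not conditioned on — no node blocks this path, so it is active.
Path 4: A1 → A6 ← A4 ← A2 → A3
  A4 is a chain here and A4 is conditioned on, so the path is blocked at A4.
Path 5: A1 → A4 → A6 ← A2 → A3
  A4 is a chain here and A4 is conditioned on, so the path is blocked at A4.
Path 6: A1 → A4 ← A2 → A3
  A4 is a collider and A4 is conditioned on, which opens it; A2 is a fork and A2 is not conditioned on — no node blocks this path, so it is active.
Since the path A1 → A7 ← A6 ← A2 → A3 is active, A1 and A3 are not d-separated given {A4, A5, A7}.

No — A1 and A3 are not d-separated given {A4, A5, A7}.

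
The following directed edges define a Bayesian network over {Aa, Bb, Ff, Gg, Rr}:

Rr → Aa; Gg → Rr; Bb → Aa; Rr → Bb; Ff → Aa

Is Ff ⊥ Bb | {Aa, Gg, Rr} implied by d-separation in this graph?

Enumerating the 2 paths from Ff to Bb and testing each for blocking by {Aa, Gg, Rr}:
  1. Ff → Aa ← Rr → Bb — Aa:collider[open]; Rr:fork[blocks] ⇒ blocked
  2. Ff → Aa ← Bb — Aa:collider[open] ⇒ active
At least one path is unblocked, so d-separation fails.

No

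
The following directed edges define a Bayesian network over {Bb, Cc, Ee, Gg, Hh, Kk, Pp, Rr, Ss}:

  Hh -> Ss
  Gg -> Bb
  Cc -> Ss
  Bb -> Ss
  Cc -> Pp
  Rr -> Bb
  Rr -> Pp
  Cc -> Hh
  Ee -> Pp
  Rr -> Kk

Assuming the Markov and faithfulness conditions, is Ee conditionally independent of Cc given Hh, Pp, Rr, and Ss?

There are 3 undirected paths between Ee and Cc; checking each against the conditioning set {Hh, Pp, Rr, Ss}:
  1. Ee → Pp ← Rr → Bb → Ss ← Hh ← Cc — Pp:collider[open]; Rr:fork[blocks]; Bb:chain[open]; Ss:collider[open]; Hh:chain[blocks] ⇒ blocked
  2. Ee → Pp ← Rr → Bb → Ss ← Cc — Pp:collider[open]; Rr:fork[blocks]; Bb:chain[open]; Ss:collider[open] ⇒ blocked
  3. Ee → Pp ← Cc — Pp:collider[open] ⇒ active
Because an active path exists, Ee and Cc are not d-separated.

No — Ee and Cc are not d-separated given {Hh, Pp, Rr, Ss}.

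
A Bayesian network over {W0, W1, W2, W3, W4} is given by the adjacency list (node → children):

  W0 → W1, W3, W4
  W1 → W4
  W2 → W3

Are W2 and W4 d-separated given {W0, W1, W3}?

Enumerating the 2 paths from W2 to W4 and testing each for blocking by {W0, W1, W3}:
Path 1: W2 → W3 ← W0 → W1 → W4
  W0 is a fork here and W0 is conditioned on, so the path is blocked at W0.
Path 2: W2 → W3 ← W0 → W4
  W0 is a fork here and W0 is conditioned on, so the path is blocked at W0.
Since every path is blocked, d-separation holds.

Yes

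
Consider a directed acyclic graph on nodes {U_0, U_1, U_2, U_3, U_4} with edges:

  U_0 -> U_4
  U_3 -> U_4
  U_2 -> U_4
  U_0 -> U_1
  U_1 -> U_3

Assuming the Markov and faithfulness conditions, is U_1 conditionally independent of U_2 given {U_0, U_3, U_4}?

Yes

We examine all 2 paths between U_1 and U_2:
Path 1: U_1 → U_3 → U_4 ← U_2
  U_3 is a chain here and U_3 is conditioned on, so the path is blocked at U_3.
Path 2: U_1 ← U_0 → U_4 ← U_2
  U_0 is a fork here and U_0 is conditioned on, so the path is blocked at U_0.
Every path is blocked, so U_1 and U_2 are d-separated given {U_0, U_3, U_4}.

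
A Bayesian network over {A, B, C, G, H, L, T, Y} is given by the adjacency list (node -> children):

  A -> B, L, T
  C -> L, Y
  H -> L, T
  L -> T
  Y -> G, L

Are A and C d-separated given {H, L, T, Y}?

No

6 paths connect A and C; each must be blocked for d-separation to hold:
Path 1: A → T ← H → L ← Y ← C
  H is a fork here and H is conditioned on, so the path is blocked at H.
Path 2: A → T ← H → L ← C
  H is a fork here and H is conditioned on, so the path is blocked at H.
Path 3: A → T ← L ← Y ← C
  L is a chain here and L is conditioned on, so the path is blocked at L.
Path 4: A → T ← L ← C
  L is a chain here and L is conditioned on, so the path is blocked at L.
Path 5: A → L ← Y ← C
  Y is a chain here and Y is conditioned on, so the path is blocked at Y.
Path 6: A → L ← C
  L is a collider and L is conditioned on, which opens it — no node blocks this path, so it is active.
Because an active path exists, A and C are not d-separated.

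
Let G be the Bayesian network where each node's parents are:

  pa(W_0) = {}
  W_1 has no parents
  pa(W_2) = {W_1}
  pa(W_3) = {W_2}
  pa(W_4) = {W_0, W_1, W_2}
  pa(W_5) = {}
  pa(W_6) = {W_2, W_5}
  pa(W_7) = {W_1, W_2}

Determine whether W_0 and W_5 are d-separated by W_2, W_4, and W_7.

Enumerating the 3 paths from W_0 to W_5 and testing each for blocking by {W_2, W_4, W_7}:
Path 1: W_0 → W_4 ← W_1 → W_2 → W_6 ← W_5
  W_2 is a chain here and W_2 is conditioned on, so the path is blocked at W_2.
Path 2: W_0 → W_4 ← W_1 → W_7 ← W_2 → W_6 ← W_5
  W_2 is a fork here and W_2 is conditioned on, so the path is blocked at W_2.
Path 3: W_0 → W_4 ← W_2 → W_6 ← W_5
  W_2 is a fork here and W_2 is conditioned on, so the path is blocked at W_2.
All paths are blocked; W_0 ⊥ W_5 | {W_2, W_4, W_7} holds.

Yes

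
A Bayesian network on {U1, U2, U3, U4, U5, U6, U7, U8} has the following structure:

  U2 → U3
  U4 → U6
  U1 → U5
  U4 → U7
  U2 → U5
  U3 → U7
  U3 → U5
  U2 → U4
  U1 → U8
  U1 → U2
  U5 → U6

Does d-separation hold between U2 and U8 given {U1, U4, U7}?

We examine all 6 paths between U2 and U8:
Path 1: U2 ← U1 → U8
  U1 is a fork here and U1 is conditioned on, so the path is blocked at U1.
Path 2: U2 → U4 → U7 ← U3 → U5 ← U1 → U8
  U4 is a chain here and U4 is conditioned on, so the path is blocked at U4.
Path 3: U2 → U4 → U6 ← U5 ← U1 → U8
  U4 is a chain here and U4 is conditioned on, so the path is blocked at U4.
Path 4: U2 → U3 → U7 ← U4 → U6 ← U5 ← U1 → U8
  U4 is a fork here and U4 is conditioned on, so the path is blocked at U4.
Path 5: U2 → U3 → U5 ← U1 → U8
  U5 is a collider here and neither U5 nor any of its descendants is conditioned on, so the collider stays closed — the path is blocked at U5.
Path 6: U2 → U5 ← U1 → U8
  U5 is a collider here and neither U5 nor any of its descendants is conditioned on, so the collider stays closed — the path is blocked at U5.
All paths are blocked; U2 ⊥ U8 | {U1, U4, U7} holds.

Yes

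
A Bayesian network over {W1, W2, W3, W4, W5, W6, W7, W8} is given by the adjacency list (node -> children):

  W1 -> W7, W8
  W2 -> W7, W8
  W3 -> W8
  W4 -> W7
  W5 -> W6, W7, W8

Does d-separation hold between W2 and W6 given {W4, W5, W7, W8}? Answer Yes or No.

There are 4 undirected paths between W2 and W6; checking each against the conditioning set {W4, W5, W7, W8}:
Path 1: W2 → W7 ← W5 → W6
  W5 is a fork here and W5 is conditioned on, so the path is blocked at W5.
Path 2: W2 → W7 ← W1 → W8 ← W5 → W6
  W5 is a fork here and W5 is conditioned on, so the path is blocked at W5.
Path 3: W2 → W8 ← W5 → W6
  W5 is a fork here and W5 is conditioned on, so the path is blocked at W5.
Path 4: W2 → W8 ← W1 → W7 ← W5 → W6
  W5 is a fork here and W5 is conditioned on, so the path is blocked at W5.
Every path is blocked, so W2 and W6 are d-separated given {W4, W5, W7, W8}.

Yes — W2 and W6 are d-separated given {W4, W5, W7, W8}.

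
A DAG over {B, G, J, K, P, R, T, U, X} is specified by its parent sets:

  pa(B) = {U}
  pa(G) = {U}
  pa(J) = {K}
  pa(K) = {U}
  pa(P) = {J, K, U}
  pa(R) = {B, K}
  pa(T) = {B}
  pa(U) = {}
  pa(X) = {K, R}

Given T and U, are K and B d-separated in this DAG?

Enumerating the 5 paths from K to B and testing each for blocking by {T, U}:
Path 1: K → X ← R ← B
  X is a collider here and neither X nor any of its descendants is conditioned on, so the collider stays closed — the path is blocked at X.
Path 2: K ← U → B
  U is a fork here and U is conditioned on, so the path is blocked at U.
Path 3: K → R ← B
  R is a collider here and neither R nor any of its descendants is conditioned on, so the collider stays closed — the path is blocked at R.
Path 4: K → P ← U → B
  P is a collider here and neither P nor any of its descendants is conditioned on, so the collider stays closed — the path is blocked at P.
Path 5: K → J → P ← U → B
  P is a collider here and neither P nor any of its descendants is conditioned on, so the collider stays closed — the path is blocked at P.
Since every path is blocked, d-separation holds.

Yes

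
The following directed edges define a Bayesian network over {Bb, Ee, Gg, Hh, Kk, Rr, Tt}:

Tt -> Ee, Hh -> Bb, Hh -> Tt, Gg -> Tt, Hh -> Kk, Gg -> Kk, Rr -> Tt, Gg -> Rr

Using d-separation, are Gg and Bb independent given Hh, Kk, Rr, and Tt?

3 paths connect Gg and Bb; each must be blocked for d-separation to hold:
Path 1: Gg → Rr → Tt ← Hh → Bb
  Rr is a chain here and Rr is conditioned on, so the path is blocked at Rr.
Path 2: Gg → Kk ← Hh → Bb
  Hh is a fork here and Hh is conditioned on, so the path is blocked at Hh.
Path 3: Gg → Tt ← Hh → Bb
  Hh is a fork here and Hh is conditioned on, so the path is blocked at Hh.
Since every path is blocked, d-separation holds.

Yes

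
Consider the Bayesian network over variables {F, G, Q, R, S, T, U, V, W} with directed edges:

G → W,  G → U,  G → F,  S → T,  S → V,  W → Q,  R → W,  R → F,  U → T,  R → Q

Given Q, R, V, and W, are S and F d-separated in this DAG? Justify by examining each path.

3 paths connect S and F; each must be blocked for d-separation to hold:
Path 1: S → T ← U ← G → F
  T is a collider here and neither T nor any of its descendants is conditioned on, so the collider stays closed — the path is blocked at T.
Path 2: S → T ← U ← G → W ← R → F
  T is a collider here and neither T nor any of its descendants is conditioned on, so the collider stays closed — the path is blocked at T.
Path 3: S → T ← U ← G → W → Q ← R → F
  T is a collider here and neither T nor any of its descendants is conditioned on, so the collider stays closed — the path is blocked at T.
Every path is blocked, so S and F are d-separated given {Q, R, V, W}.

Yes — S and F are d-separated given {Q, R, V, W}.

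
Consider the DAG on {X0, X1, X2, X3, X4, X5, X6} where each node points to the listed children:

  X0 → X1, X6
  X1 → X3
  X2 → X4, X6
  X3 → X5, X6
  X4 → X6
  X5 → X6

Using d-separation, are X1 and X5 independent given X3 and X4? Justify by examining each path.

Yes — X1 and X5 are d-separated given {X3, X4}.

We examine all 4 paths between X1 and X5:
Path 1: X1 → X3 → X5
  X3 is a chain here and X3 is conditioned on, so the path is blocked at X3.
Path 2: X1 → X3 → X6 ← X5
  X3 is a chain here and X3 is conditioned on, so the path is blocked at X3.
Path 3: X1 ← X0 → X6 ← X5
  X6 is a collider here and neither X6 nor any of its descendants is conditioned on, so the collider stays closed — the path is blocked at X6.
Path 4: X1 ← X0 → X6 ← X3 → X5
  X6 is a collider here and neither X6 nor any of its descendants is conditioned on, so the collider stays closed — the path is blocked at X6.
Since every path is blocked, d-separation holds.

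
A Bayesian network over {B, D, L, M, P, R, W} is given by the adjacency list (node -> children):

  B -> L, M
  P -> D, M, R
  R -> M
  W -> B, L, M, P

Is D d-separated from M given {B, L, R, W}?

No

5 paths connect D and M; each must be blocked for d-separation to hold:
Path 1: D ← P → R → M
  R is a chain here and R is conditioned on, so the path is blocked at R.
Path 2: D ← P → M
  P is a fork and P is not conditioned on — no node blocks this path, so it is active.
Path 3: D ← P ← W → B → M
  W is a fork here and W is conditioned on, so the path is blocked at W.
Path 4: D ← P ← W → M
  W is a fork here and W is conditioned on, so the path is blocked at W.
Path 5: D ← P ← W → L ← B → M
  W is a fork here and W is conditioned on, so the path is blocked at W.
Since the path D ← P → M is active, D and M are not d-separated given {B, L, R, W}.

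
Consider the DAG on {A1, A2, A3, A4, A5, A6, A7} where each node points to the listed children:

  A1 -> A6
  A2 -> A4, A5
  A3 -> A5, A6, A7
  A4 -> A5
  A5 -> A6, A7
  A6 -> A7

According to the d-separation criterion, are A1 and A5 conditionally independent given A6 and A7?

5 paths connect A1 and A5; each must be blocked for d-separation to hold:
  1. A1 → A6 ← A3 → A7 ← A5 — A6:collider[open]; A3:fork[open]; A7:collider[open] ⇒ active
  2. A1 → A6 ← A3 → A5 — A6:collider[open]; A3:fork[open] ⇒ active
  3. A1 → A6 → A7 ← A3 → A5 — A6:chain[blocks]; A7:collider[open]; A3:fork[open] ⇒ blocked
  4. A1 → A6 → A7 ← A5 — A6:chain[blocks]; A7:collider[open] ⇒ blocked
  5. A1 → A6 ← A5 — A6:collider[open] ⇒ active
At least one path is unblocked, so d-separation fails.

No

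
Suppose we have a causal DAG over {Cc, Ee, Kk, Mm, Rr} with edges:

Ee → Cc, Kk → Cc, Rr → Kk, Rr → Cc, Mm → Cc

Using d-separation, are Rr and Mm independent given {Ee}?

Yes

There are 2 undirected paths between Rr and Mm; checking each against the conditioning set {Ee}:
Path 1: Rr → Cc ← Mm
  Cc is a collider here and neither Cc nor any of its descendants is conditioned on, so the collider stays closed — the path is blocked at Cc.
Path 2: Rr → Kk → Cc ← Mm
  Cc is a collider here and neither Cc nor any of its descendants is conditioned on, so the collider stays closed — the path is blocked at Cc.
Every path is blocked, so Rr and Mm are d-separated given {Ee}.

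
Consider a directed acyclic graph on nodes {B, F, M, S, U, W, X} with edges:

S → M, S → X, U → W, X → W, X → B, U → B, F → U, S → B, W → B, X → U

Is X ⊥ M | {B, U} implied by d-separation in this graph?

Enumerating the 6 paths from X to M and testing each for blocking by {B, U}:
Path 1: X → U → W → B ← S → M
  U is a chain here and U is conditioned on, so the path is blocked at U.
Path 2: X → U → B ← S → M
  U is a chain here and U is conditioned on, so the path is blocked at U.
Path 3: X → W ← U → B ← S → M
  U is a fork here and U is conditioned on, so the path is blocked at U.
Path 4: X → W → B ← S → M
  W is a chain and W is not conditioned on; B is a collider and B is conditioned on, which opens it; S is a fork and S is not conditioned on — no node blocks this path, so it is active.
Path 5: X → B ← S → M
  B is a collider and B is conditioned on, which opens it; S is a fork and S is not conditioned on — no node blocks this path, so it is active.
Path 6: X ← S → M
  S is a fork and S is not conditioned on — no node blocks this path, so it is active.
Since the path X → W → B ← S → M is active, X and M are not d-separated given {B, U}.

No — X and M are not d-separated given {B, U}.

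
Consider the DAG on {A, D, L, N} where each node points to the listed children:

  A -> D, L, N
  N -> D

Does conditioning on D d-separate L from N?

No — L and N are not d-separated given {D}.

2 paths connect L and N; each must be blocked for d-separation to hold:
Path 1: L ← A → D ← N
  A is a fork and A is not conditioned on; D is a collider and D is conditioned on, which opens it — no node blocks this path, so it is active.
Path 2: L ← A → N
  A is a fork and A is not conditioned on — no node blocks this path, so it is active.
At least one path is unblocked, so d-separation fails.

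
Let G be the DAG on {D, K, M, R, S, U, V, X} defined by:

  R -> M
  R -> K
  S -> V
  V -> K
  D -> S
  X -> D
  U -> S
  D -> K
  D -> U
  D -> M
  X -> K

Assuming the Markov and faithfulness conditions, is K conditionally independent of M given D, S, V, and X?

No

Enumerating the 5 paths from K to M and testing each for blocking by {D, S, V, X}:
  1. K ← X → D → M — X:fork[blocks]; D:chain[blocks] ⇒ blocked
  2. K ← D → M — D:fork[blocks] ⇒ blocked
  3. K ← R → M — R:fork[open] ⇒ active
  4. K ← V ← S ← D → M — V:chain[blocks]; S:chain[blocks]; D:fork[blocks] ⇒ blocked
  5. K ← V ← S ← U ← D → M — V:chain[blocks]; S:chain[blocks]; U:chain[open]; D:fork[blocks] ⇒ blocked
At least one path is unblocked, so d-separation fails.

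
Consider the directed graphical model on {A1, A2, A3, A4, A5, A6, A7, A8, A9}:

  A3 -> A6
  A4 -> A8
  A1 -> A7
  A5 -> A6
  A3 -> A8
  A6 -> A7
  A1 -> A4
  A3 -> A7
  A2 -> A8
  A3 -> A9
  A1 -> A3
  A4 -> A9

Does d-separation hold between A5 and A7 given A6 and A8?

No

We examine all 5 paths between A5 and A7:
Path 1: A5 → A6 ← A3 → A7
  A6 is a collider and A6 is conditioned on, which opens it; A3 is a fork and A3 is not conditioned on — no node blocks this path, so it is active.
Path 2: A5 → A6 ← A3 ← A1 → A7
  A6 is a collider and A6 is conditioned on, which opens it; A3 is a chain and A3 is not conditioned on; A1 is a fork and A1 is not conditioned on — no node blocks this path, so it is active.
Path 3: A5 → A6 ← A3 → A9 ← A4 ← A1 → A7
  A9 is a collider here and neither A9 nor any of its descendants is conditioned on, so the collider stays closed — the path is blocked at A9.
Path 4: A5 → A6 ← A3 → A8 ← A4 ← A1 → A7
  A6 is a collider and A6 is conditioned on, which opens it; A3 is a fork and A3 is not conditioned on; A8 is a collider and A8 is conditioned on, which opens it; A4 is a chain and A4 is not conditioned on; A1 is a fork and A1 is not conditioned on — no node blocks this path, so it is active.
Path 5: A5 → A6 → A7
  A6 is a chain here and A6 is conditioned on, so the path is blocked at A6.
Since the path A5 → A6 ← A3 → A7 is active, A5 and A7 are not d-separated given {A6, A8}.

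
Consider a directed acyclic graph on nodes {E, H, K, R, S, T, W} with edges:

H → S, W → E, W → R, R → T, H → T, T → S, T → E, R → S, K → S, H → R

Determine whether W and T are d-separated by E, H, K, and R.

No

Enumerating the 6 paths from W to T and testing each for blocking by {E, H, K, R}:
Path 1: W → E ← T
  E is a collider and E is conditioned on, which opens it — no node blocks this path, so it is active.
Path 2: W → R → S ← T
  R is a chain here and R is conditioned on, so the path is blocked at R.
Path 3: W → R → S ← H → T
  R is a chain here and R is conditioned on, so the path is blocked at R.
Path 4: W → R → T
  R is a chain here and R is conditioned on, so the path is blocked at R.
Path 5: W → R ← H → S ← T
  H is a fork here and H is conditioned on, so the path is blocked at H.
Path 6: W → R ← H → T
  H is a fork here and H is conditioned on, so the path is blocked at H.
At least one path is unblocked, so d-separation fails.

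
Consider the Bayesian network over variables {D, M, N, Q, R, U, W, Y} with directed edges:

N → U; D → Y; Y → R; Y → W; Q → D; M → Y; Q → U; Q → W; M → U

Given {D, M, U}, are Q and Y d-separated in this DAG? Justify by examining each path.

3 paths connect Q and Y; each must be blocked for d-separation to hold:
Path 1: Q → U ← M → Y
  M is a fork here and M is conditioned on, so the path is blocked at M.
Path 2: Q → W ← Y
  W is a collider here and neither W nor any of its descendants is conditioned on, so the collider stays closed — the path is blocked at W.
Path 3: Q → D → Y
  D is a chain here and D is conditioned on, so the path is blocked at D.
Every path is blocked, so Q and Y are d-separated given {D, M, U}.

Yes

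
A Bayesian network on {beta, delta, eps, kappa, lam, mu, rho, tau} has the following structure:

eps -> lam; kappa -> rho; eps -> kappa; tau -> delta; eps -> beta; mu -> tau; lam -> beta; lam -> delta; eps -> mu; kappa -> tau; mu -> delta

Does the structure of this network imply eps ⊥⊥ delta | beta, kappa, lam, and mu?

We examine all 6 paths between eps and delta:
Path 1: eps → mu → tau → delta
  mu is a chain here and mu is conditioned on, so the path is blocked at mu.
Path 2: eps → mu → delta
  mu is a chain here and mu is conditioned on, so the path is blocked at mu.
Path 3: eps → beta ← lam → delta
  lam is a fork here and lam is conditioned on, so the path is blocked at lam.
Path 4: eps → lam → delta
  lam is a chain here and lam is conditioned on, so the path is blocked at lam.
Path 5: eps → kappa → tau ← mu → delta
  kappa is a chain here and kappa is conditioned on, so the path is blocked at kappa.
Path 6: eps → kappa → tau → delta
  kappa is a chain here and kappa is conditioned on, so the path is blocked at kappa.
Every path is blocked, so eps and delta are d-separated given {beta, kappa, lam, mu}.

Yes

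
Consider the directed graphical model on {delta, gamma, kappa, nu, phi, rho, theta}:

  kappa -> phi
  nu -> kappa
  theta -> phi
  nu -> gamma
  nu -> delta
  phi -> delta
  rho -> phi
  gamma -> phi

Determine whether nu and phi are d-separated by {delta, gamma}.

We examine all 3 paths between nu and phi:
  1. nu → gamma → phi — gamma:chain[blocks] ⇒ blocked
  2. nu → kappa → phi — kappa:chain[open] ⇒ active
  3. nu → delta ← phi — delta:collider[open] ⇒ active
At least one path is unblocked, so d-separation fails.

No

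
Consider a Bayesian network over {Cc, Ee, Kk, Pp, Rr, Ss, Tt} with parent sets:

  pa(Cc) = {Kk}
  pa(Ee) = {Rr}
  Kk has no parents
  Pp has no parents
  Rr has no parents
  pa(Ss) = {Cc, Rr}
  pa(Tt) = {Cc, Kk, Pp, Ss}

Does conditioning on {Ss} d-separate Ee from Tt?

3 paths connect Ee and Tt; each must be blocked for d-separation to hold:
Path 1: Ee ← Rr → Ss → Tt
  Ss is a chain here and Ss is conditioned on, so the path is blocked at Ss.
Path 2: Ee ← Rr → Ss ← Cc → Tt
  Rr is a fork and Rr is not conditioned on; Ss is a collider and Ss is conditioned on, which opens it; Cc is a fork and Cc is not conditioned on — no node blocks this path, so it is active.
Path 3: Ee ← Rr → Ss ← Cc ← Kk → Tt
  Rr is a fork and Rr is not conditioned on; Ss is a collider and Ss is conditioned on, which opens it; Cc is a chain and Cc is not conditioned on; Kk is a fork and Kk is not conditioned on — no node blocks this path, so it is active.
Since the path Ee ← Rr → Ss ← Cc → Tt is active, Ee and Tt are not d-separated given {Ss}.

No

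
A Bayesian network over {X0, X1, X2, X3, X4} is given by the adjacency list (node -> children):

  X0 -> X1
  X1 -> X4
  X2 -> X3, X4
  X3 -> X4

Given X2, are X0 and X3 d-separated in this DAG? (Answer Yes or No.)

Enumerating the 2 paths from X0 to X3 and testing each for blocking by {X2}:
Path 1: X0 → X1 → X4 ← X2 → X3
  X4 is a collider here and neither X4 nor any of its descendants is conditioned on, so the collider stays closed — the path is blocked at X4.
Path 2: X0 → X1 → X4 ← X3
  X4 is a collider here and neither X4 nor any of its descendants is conditioned on, so the collider stays closed — the path is blocked at X4.
All paths are blocked; X0 ⊥ X3 | {X2} holds.

Yes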